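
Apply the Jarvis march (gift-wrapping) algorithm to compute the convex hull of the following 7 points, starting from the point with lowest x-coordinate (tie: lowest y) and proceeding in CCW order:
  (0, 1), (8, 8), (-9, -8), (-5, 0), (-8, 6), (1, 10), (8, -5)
Hull (CCW) = [(-9, -8), (8, -5), (8, 8), (1, 10), (-8, 6)]

Jarvis march: at each step, from the current hull vertex p, select the next vertex q as the point such that every other point lies strictly to the left of (or on) the directed line p → q. (Equivalently: for every other point r, the cross product (q − p) × (r − p) ≥ 0.)
Starting point (lowest x, tie lowest y): (-9, -8). Wrap until returning to start. Resulting hull: (-9, -8), (8, -5), (8, 8), (1, 10), (-8, 6).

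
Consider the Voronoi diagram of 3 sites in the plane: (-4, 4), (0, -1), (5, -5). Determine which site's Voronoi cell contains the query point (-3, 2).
Nearest site = (-4, 4)

The Voronoi cell of site s contains exactly those query points closer to s than to any other site. Compute squared distances from q = (-3, 2) to each site:
  (-4 − -3)² + (4 − 2)² = 5
  (0 − -3)² + (-1 − 2)² = 18
  (5 − -3)² + (-5 − 2)² = 113
Minimum is attained by (-4, 4), so q lies in its Voronoi cell.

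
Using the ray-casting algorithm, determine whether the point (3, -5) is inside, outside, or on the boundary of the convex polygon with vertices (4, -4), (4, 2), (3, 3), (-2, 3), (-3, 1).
The point (3, -5) lies strictly outside the polygon

Cast a horizontal ray to the right from the query point and count how many polygon edges it crosses (each edge strictly once or zero times, handled with the usual half-open convention). 
Parity of crossings → even ⇒ outside.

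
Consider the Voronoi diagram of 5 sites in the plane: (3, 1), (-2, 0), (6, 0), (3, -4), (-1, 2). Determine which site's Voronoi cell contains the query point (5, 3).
Nearest site = (3, 1)

The Voronoi cell of site s contains exactly those query points closer to s than to any other site. Compute squared distances from q = (5, 3) to each site:
  (3 − 5)² + (1 − 3)² = 8
  (6 − 5)² + (0 − 3)² = 10
  (-1 − 5)² + (2 − 3)² = 37
  (3 − 5)² + (-4 − 3)² = 53
  (-2 − 5)² + (0 − 3)² = 58
Minimum is attained by (3, 1), so q lies in its Voronoi cell.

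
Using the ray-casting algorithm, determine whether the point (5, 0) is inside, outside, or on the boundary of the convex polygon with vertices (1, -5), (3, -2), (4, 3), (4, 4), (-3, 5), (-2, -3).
The point (5, 0) lies strictly outside the polygon

Cast a horizontal ray to the right from the query point and count how many polygon edges it crosses (each edge strictly once or zero times, handled with the usual half-open convention). 
Parity of crossings → even ⇒ outside.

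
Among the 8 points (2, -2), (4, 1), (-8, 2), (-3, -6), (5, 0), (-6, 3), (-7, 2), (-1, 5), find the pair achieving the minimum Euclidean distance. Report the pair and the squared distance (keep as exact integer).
Pair = ((-8, 2), (-7, 2)); squared distance = 1

Compute all C(8, 2) = 28 pairwise squared distances (x_i − x_j)² + (y_i − y_j)². The minimum is 1, attained by the pair ((-8, 2), (-7, 2)).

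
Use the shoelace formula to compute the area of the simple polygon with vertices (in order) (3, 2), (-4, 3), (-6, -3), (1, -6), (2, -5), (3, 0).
Area = 57

Shoelace formula: Area = (1/2) |Σ_i (x_i · y_{i+1} − x_{i+1} · y_i)| (indices mod n). Compute each cross term:
  (3)(3) − (-4)(2) = 17
  (-4)(-3) − (-6)(3) = 30
  (-6)(-6) − (1)(-3) = 39
  (1)(-5) − (2)(-6) = 7
  (2)(0) − (3)(-5) = 15
  (3)(2) − (3)(0) = 6
Sum = 114, so (signed) Area = 114/2 = 57, |Area| = 57.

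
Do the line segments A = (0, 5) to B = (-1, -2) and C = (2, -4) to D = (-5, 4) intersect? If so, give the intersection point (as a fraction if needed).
Yes; intersection at (-47/57, -44/57) (t = 47/57 on AB, s = 23/57 on CD)

Parametrize AB as A + t(B − A) = (0 + -1 t, 5 + -7 t) and CD as C + s(D − C) = (2 + -7 s, -4 + 8 s). Solve the linear system for (t, s). Determinant = 57 ≠ 0, so a unique intersection of the containing lines exists. Solution: t = 47/57, s = 23/57 — both in [0, 1], so the segments cross. Intersection point: (-47/57, -44/57).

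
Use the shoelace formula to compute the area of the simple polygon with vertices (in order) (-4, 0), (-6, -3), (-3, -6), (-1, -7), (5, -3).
Area = 40

Shoelace formula: Area = (1/2) |Σ_i (x_i · y_{i+1} − x_{i+1} · y_i)| (indices mod n). Compute each cross term:
  (-4)(-3) − (-6)(0) = 12
  (-6)(-6) − (-3)(-3) = 27
  (-3)(-7) − (-1)(-6) = 15
  (-1)(-3) − (5)(-7) = 38
  (5)(0) − (-4)(-3) = -12
Sum = 80, so (signed) Area = 80/2 = 40, |Area| = 40.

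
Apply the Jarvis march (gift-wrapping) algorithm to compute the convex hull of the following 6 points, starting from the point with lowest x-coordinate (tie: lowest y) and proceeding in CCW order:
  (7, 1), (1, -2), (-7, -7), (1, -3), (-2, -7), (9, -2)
Hull (CCW) = [(-7, -7), (-2, -7), (9, -2), (7, 1), (1, -2)]

Jarvis march: at each step, from the current hull vertex p, select the next vertex q as the point such that every other point lies strictly to the left of (or on) the directed line p → q. (Equivalently: for every other point r, the cross product (q − p) × (r − p) ≥ 0.)
Starting point (lowest x, tie lowest y): (-7, -7). Wrap until returning to start. Resulting hull: (-7, -7), (-2, -7), (9, -2), (7, 1), (1, -2).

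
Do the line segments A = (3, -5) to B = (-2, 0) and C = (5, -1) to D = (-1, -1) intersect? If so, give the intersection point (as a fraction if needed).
Yes; intersection at (-1, -1) (t = 4/5 on AB, s = 1 on CD)

Parametrize AB as A + t(B − A) = (3 + -5 t, -5 + 5 t) and CD as C + s(D − C) = (5 + -6 s, -1 + 0 s). Solve the linear system for (t, s). Determinant = -30 ≠ 0, so a unique intersection of the containing lines exists. Solution: t = 4/5, s = 1 — both in [0, 1], so the segments cross. Intersection point: (-1, -1).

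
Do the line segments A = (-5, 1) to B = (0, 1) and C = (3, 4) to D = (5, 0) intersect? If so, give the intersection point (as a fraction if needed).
No (intersection of containing lines falls outside at least one segment)

Parametrize and solve: t = 19/10, s = 3/4. At least one of these is outside [0, 1], so the segments do not intersect.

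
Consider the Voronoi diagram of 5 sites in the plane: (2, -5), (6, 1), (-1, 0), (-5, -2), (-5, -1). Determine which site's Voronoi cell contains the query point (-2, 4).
Nearest site = (-1, 0)

The Voronoi cell of site s contains exactly those query points closer to s than to any other site. Compute squared distances from q = (-2, 4) to each site:
  (-1 − -2)² + (0 − 4)² = 17
  (-5 − -2)² + (-1 − 4)² = 34
  (-5 − -2)² + (-2 − 4)² = 45
  (6 − -2)² + (1 − 4)² = 73
  (2 − -2)² + (-5 − 4)² = 97
Minimum is attained by (-1, 0), so q lies in its Voronoi cell.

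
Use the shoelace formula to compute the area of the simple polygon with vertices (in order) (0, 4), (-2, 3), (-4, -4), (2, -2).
Area = 26

Shoelace formula: Area = (1/2) |Σ_i (x_i · y_{i+1} − x_{i+1} · y_i)| (indices mod n). Compute each cross term:
  (0)(3) − (-2)(4) = 8
  (-2)(-4) − (-4)(3) = 20
  (-4)(-2) − (2)(-4) = 16
  (2)(4) − (0)(-2) = 8
Sum = 52, so (signed) Area = 52/2 = 26, |Area| = 26.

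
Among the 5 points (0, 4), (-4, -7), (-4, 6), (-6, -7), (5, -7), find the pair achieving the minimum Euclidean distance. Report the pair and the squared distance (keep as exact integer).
Pair = ((-4, -7), (-6, -7)); squared distance = 4

Compute all C(5, 2) = 10 pairwise squared distances (x_i − x_j)² + (y_i − y_j)². The minimum is 4, attained by the pair ((-4, -7), (-6, -7)).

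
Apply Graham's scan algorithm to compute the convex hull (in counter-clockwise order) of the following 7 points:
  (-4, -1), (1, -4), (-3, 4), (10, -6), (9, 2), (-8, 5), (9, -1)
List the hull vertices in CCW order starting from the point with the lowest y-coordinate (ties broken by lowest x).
Hull (CCW) = [(10, -6), (9, 2), (-8, 5), (-4, -1), (1, -4)]

Graham scan procedure:
  1. Find the pivot p₀ = point with lowest y (tie → lowest x): (10, -6).
  2. Sort the remaining points by polar angle around p₀.
  3. Walk through sorted points, maintaining a stack; pop the top while the last three entries make a non-left turn (cross product ≤ 0).
  4. Final stack is the convex hull in CCW order: (10, -6), (9, 2), (-8, 5), (-4, -1), (1, -4).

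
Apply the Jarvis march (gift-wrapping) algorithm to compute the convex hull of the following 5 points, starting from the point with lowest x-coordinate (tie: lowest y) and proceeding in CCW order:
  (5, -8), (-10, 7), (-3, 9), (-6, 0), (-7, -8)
Hull (CCW) = [(-10, 7), (-7, -8), (5, -8), (-3, 9)]

Jarvis march: at each step, from the current hull vertex p, select the next vertex q as the point such that every other point lies strictly to the left of (or on) the directed line p → q. (Equivalently: for every other point r, the cross product (q − p) × (r − p) ≥ 0.)
Starting point (lowest x, tie lowest y): (-10, 7). Wrap until returning to start. Resulting hull: (-10, 7), (-7, -8), (5, -8), (-3, 9).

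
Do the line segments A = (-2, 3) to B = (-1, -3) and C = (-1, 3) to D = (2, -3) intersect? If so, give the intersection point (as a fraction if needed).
No (intersection of containing lines falls outside at least one segment)

Parametrize and solve: t = -1/2, s = -1/2. At least one of these is outside [0, 1], so the segments do not intersect.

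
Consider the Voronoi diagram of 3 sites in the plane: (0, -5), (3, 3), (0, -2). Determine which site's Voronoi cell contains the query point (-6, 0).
Nearest site = (0, -2)

The Voronoi cell of site s contains exactly those query points closer to s than to any other site. Compute squared distances from q = (-6, 0) to each site:
  (0 − -6)² + (-2 − 0)² = 40
  (0 − -6)² + (-5 − 0)² = 61
  (3 − -6)² + (3 − 0)² = 90
Minimum is attained by (0, -2), so q lies in its Voronoi cell.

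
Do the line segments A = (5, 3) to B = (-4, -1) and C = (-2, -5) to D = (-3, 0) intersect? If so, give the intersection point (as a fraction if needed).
Yes; intersection at (-142/49, -25/49) (t = 43/49 on AB, s = 44/49 on CD)

Parametrize AB as A + t(B − A) = (5 + -9 t, 3 + -4 t) and CD as C + s(D − C) = (-2 + -1 s, -5 + 5 s). Solve the linear system for (t, s). Determinant = 49 ≠ 0, so a unique intersection of the containing lines exists. Solution: t = 43/49, s = 44/49 — both in [0, 1], so the segments cross. Intersection point: (-142/49, -25/49).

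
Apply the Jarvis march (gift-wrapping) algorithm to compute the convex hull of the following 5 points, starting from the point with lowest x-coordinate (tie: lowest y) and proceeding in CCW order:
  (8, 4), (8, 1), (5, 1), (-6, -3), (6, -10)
Hull (CCW) = [(-6, -3), (6, -10), (8, 1), (8, 4)]

Jarvis march: at each step, from the current hull vertex p, select the next vertex q as the point such that every other point lies strictly to the left of (or on) the directed line p → q. (Equivalently: for every other point r, the cross product (q − p) × (r − p) ≥ 0.)
Starting point (lowest x, tie lowest y): (-6, -3). Wrap until returning to start. Resulting hull: (-6, -3), (6, -10), (8, 1), (8, 4).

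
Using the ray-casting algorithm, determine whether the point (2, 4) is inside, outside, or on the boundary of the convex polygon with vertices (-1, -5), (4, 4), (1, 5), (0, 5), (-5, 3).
The point (2, 4) lies strictly inside the polygon

Cast a horizontal ray to the right from the query point and count how many polygon edges it crosses (each edge strictly once or zero times, handled with the usual half-open convention). 
Parity of crossings → odd ⇒ inside.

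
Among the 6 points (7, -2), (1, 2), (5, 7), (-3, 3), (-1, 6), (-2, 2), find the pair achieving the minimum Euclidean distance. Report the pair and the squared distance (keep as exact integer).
Pair = ((-3, 3), (-2, 2)); squared distance = 2

Compute all C(6, 2) = 15 pairwise squared distances (x_i − x_j)² + (y_i − y_j)². The minimum is 2, attained by the pair ((-3, 3), (-2, 2)).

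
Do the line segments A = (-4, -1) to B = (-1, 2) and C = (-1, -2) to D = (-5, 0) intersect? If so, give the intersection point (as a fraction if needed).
Yes; intersection at (-11/3, -2/3) (t = 1/9 on AB, s = 2/3 on CD)

Parametrize AB as A + t(B − A) = (-4 + 3 t, -1 + 3 t) and CD as C + s(D − C) = (-1 + -4 s, -2 + 2 s). Solve the linear system for (t, s). Determinant = -18 ≠ 0, so a unique intersection of the containing lines exists. Solution: t = 1/9, s = 2/3 — both in [0, 1], so the segments cross. Intersection point: (-11/3, -2/3).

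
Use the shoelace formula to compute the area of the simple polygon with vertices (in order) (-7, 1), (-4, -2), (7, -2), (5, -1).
Area = 41/2

Shoelace formula: Area = (1/2) |Σ_i (x_i · y_{i+1} − x_{i+1} · y_i)| (indices mod n). Compute each cross term:
  (-7)(-2) − (-4)(1) = 18
  (-4)(-2) − (7)(-2) = 22
  (7)(-1) − (5)(-2) = 3
  (5)(1) − (-7)(-1) = -2
Sum = 41, so (signed) Area = 41/2 = 41/2, |Area| = 41/2.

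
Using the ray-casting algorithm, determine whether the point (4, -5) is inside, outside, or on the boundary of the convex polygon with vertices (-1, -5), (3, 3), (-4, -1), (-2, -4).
The point (4, -5) lies strictly outside the polygon

Cast a horizontal ray to the right from the query point and count how many polygon edges it crosses (each edge strictly once or zero times, handled with the usual half-open convention). 
Parity of crossings → even ⇒ outside.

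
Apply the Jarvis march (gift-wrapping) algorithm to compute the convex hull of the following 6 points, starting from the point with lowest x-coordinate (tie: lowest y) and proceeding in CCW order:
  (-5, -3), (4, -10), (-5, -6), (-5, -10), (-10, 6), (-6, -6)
Hull (CCW) = [(-10, 6), (-5, -10), (4, -10)]

Jarvis march: at each step, from the current hull vertex p, select the next vertex q as the point such that every other point lies strictly to the left of (or on) the directed line p → q. (Equivalently: for every other point r, the cross product (q − p) × (r − p) ≥ 0.)
Starting point (lowest x, tie lowest y): (-10, 6). Wrap until returning to start. Resulting hull: (-10, 6), (-5, -10), (4, -10).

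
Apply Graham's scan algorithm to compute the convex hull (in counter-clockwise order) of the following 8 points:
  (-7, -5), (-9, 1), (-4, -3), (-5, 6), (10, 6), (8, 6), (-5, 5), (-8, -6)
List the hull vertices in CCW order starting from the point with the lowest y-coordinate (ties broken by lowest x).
Hull (CCW) = [(-8, -6), (10, 6), (-5, 6), (-9, 1)]

Graham scan procedure:
  1. Find the pivot p₀ = point with lowest y (tie → lowest x): (-8, -6).
  2. Sort the remaining points by polar angle around p₀.
  3. Walk through sorted points, maintaining a stack; pop the top while the last three entries make a non-left turn (cross product ≤ 0).
  4. Final stack is the convex hull in CCW order: (-8, -6), (10, 6), (-5, 6), (-9, 1).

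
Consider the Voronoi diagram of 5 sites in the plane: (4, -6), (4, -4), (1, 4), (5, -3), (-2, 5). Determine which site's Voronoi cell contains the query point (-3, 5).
Nearest site = (-2, 5)

The Voronoi cell of site s contains exactly those query points closer to s than to any other site. Compute squared distances from q = (-3, 5) to each site:
  (-2 − -3)² + (5 − 5)² = 1
  (1 − -3)² + (4 − 5)² = 17
  (5 − -3)² + (-3 − 5)² = 128
  (4 − -3)² + (-4 − 5)² = 130
  (4 − -3)² + (-6 − 5)² = 170
Minimum is attained by (-2, 5), so q lies in its Voronoi cell.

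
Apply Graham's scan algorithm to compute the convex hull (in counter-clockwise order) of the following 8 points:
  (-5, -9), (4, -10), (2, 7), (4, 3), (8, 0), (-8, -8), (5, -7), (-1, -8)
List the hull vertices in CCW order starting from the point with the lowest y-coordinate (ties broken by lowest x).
Hull (CCW) = [(4, -10), (8, 0), (2, 7), (-8, -8), (-5, -9)]

Graham scan procedure:
  1. Find the pivot p₀ = point with lowest y (tie → lowest x): (4, -10).
  2. Sort the remaining points by polar angle around p₀.
  3. Walk through sorted points, maintaining a stack; pop the top while the last three entries make a non-left turn (cross product ≤ 0).
  4. Final stack is the convex hull in CCW order: (4, -10), (8, 0), (2, 7), (-8, -8), (-5, -9).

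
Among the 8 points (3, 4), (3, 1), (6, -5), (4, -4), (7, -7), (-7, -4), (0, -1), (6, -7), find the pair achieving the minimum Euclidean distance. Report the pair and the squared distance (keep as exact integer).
Pair = ((7, -7), (6, -7)); squared distance = 1

Compute all C(8, 2) = 28 pairwise squared distances (x_i − x_j)² + (y_i − y_j)². The minimum is 1, attained by the pair ((7, -7), (6, -7)).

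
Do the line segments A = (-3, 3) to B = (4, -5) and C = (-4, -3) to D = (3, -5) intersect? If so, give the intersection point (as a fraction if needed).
No (intersection of containing lines falls outside at least one segment)

Parametrize and solve: t = 22/21, s = 25/21. At least one of these is outside [0, 1], so the segments do not intersect.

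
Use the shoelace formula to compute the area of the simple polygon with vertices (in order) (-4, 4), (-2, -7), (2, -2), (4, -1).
Area = 36

Shoelace formula: Area = (1/2) |Σ_i (x_i · y_{i+1} − x_{i+1} · y_i)| (indices mod n). Compute each cross term:
  (-4)(-7) − (-2)(4) = 36
  (-2)(-2) − (2)(-7) = 18
  (2)(-1) − (4)(-2) = 6
  (4)(4) − (-4)(-1) = 12
Sum = 72, so (signed) Area = 72/2 = 36, |Area| = 36.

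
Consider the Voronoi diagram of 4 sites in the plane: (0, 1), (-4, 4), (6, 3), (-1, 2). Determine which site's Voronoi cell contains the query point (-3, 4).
Nearest site = (-4, 4)

The Voronoi cell of site s contains exactly those query points closer to s than to any other site. Compute squared distances from q = (-3, 4) to each site:
  (-4 − -3)² + (4 − 4)² = 1
  (-1 − -3)² + (2 − 4)² = 8
  (0 − -3)² + (1 − 4)² = 18
  (6 − -3)² + (3 − 4)² = 82
Minimum is attained by (-4, 4), so q lies in its Voronoi cell.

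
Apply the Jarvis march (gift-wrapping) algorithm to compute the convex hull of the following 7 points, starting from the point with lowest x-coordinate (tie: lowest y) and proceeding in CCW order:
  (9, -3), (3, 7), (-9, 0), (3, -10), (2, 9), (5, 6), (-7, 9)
Hull (CCW) = [(-9, 0), (3, -10), (9, -3), (5, 6), (2, 9), (-7, 9)]

Jarvis march: at each step, from the current hull vertex p, select the next vertex q as the point such that every other point lies strictly to the left of (or on) the directed line p → q. (Equivalently: for every other point r, the cross product (q − p) × (r − p) ≥ 0.)
Starting point (lowest x, tie lowest y): (-9, 0). Wrap until returning to start. Resulting hull: (-9, 0), (3, -10), (9, -3), (5, 6), (2, 9), (-7, 9).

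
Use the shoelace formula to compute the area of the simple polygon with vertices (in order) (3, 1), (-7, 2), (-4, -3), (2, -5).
Area = 85/2

Shoelace formula: Area = (1/2) |Σ_i (x_i · y_{i+1} − x_{i+1} · y_i)| (indices mod n). Compute each cross term:
  (3)(2) − (-7)(1) = 13
  (-7)(-3) − (-4)(2) = 29
  (-4)(-5) − (2)(-3) = 26
  (2)(1) − (3)(-5) = 17
Sum = 85, so (signed) Area = 85/2 = 85/2, |Area| = 85/2.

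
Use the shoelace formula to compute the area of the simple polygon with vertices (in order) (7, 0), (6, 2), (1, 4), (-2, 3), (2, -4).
Area = 77/2

Shoelace formula: Area = (1/2) |Σ_i (x_i · y_{i+1} − x_{i+1} · y_i)| (indices mod n). Compute each cross term:
  (7)(2) − (6)(0) = 14
  (6)(4) − (1)(2) = 22
  (1)(3) − (-2)(4) = 11
  (-2)(-4) − (2)(3) = 2
  (2)(0) − (7)(-4) = 28
Sum = 77, so (signed) Area = 77/2 = 77/2, |Area| = 77/2.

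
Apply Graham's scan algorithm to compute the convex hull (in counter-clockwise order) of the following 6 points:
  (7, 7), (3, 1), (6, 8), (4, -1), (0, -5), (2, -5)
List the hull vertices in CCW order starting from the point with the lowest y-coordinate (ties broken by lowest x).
Hull (CCW) = [(0, -5), (2, -5), (4, -1), (7, 7), (6, 8)]

Graham scan procedure:
  1. Find the pivot p₀ = point with lowest y (tie → lowest x): (0, -5).
  2. Sort the remaining points by polar angle around p₀.
  3. Walk through sorted points, maintaining a stack; pop the top while the last three entries make a non-left turn (cross product ≤ 0).
  4. Final stack is the convex hull in CCW order: (0, -5), (2, -5), (4, -1), (7, 7), (6, 8).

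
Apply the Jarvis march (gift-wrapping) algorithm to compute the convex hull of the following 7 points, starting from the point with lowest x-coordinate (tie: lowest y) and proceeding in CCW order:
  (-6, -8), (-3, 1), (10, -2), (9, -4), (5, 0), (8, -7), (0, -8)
Hull (CCW) = [(-6, -8), (0, -8), (8, -7), (10, -2), (5, 0), (-3, 1)]

Jarvis march: at each step, from the current hull vertex p, select the next vertex q as the point such that every other point lies strictly to the left of (or on) the directed line p → q. (Equivalently: for every other point r, the cross product (q − p) × (r − p) ≥ 0.)
Starting point (lowest x, tie lowest y): (-6, -8). Wrap until returning to start. Resulting hull: (-6, -8), (0, -8), (8, -7), (10, -2), (5, 0), (-3, 1).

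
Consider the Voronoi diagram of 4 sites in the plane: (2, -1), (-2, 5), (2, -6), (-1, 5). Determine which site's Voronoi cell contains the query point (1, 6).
Nearest site = (-1, 5)

The Voronoi cell of site s contains exactly those query points closer to s than to any other site. Compute squared distances from q = (1, 6) to each site:
  (-1 − 1)² + (5 − 6)² = 5
  (-2 − 1)² + (5 − 6)² = 10
  (2 − 1)² + (-1 − 6)² = 50
  (2 − 1)² + (-6 − 6)² = 145
Minimum is attained by (-1, 5), so q lies in its Voronoi cell.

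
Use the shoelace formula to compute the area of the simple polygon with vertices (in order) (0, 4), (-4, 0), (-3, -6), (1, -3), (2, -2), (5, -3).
Area = 83/2

Shoelace formula: Area = (1/2) |Σ_i (x_i · y_{i+1} − x_{i+1} · y_i)| (indices mod n). Compute each cross term:
  (0)(0) − (-4)(4) = 16
  (-4)(-6) − (-3)(0) = 24
  (-3)(-3) − (1)(-6) = 15
  (1)(-2) − (2)(-3) = 4
  (2)(-3) − (5)(-2) = 4
  (5)(4) − (0)(-3) = 20
Sum = 83, so (signed) Area = 83/2 = 83/2, |Area| = 83/2.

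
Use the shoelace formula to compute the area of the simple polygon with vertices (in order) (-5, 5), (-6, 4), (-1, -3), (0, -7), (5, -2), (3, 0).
Area = 95/2

Shoelace formula: Area = (1/2) |Σ_i (x_i · y_{i+1} − x_{i+1} · y_i)| (indices mod n). Compute each cross term:
  (-5)(4) − (-6)(5) = 10
  (-6)(-3) − (-1)(4) = 22
  (-1)(-7) − (0)(-3) = 7
  (0)(-2) − (5)(-7) = 35
  (5)(0) − (3)(-2) = 6
  (3)(5) − (-5)(0) = 15
Sum = 95, so (signed) Area = 95/2 = 95/2, |Area| = 95/2.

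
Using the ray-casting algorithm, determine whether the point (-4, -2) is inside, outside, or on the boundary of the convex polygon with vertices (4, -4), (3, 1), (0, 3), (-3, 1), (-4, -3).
The point (-4, -2) lies strictly outside the polygon

Cast a horizontal ray to the right from the query point and count how many polygon edges it crosses (each edge strictly once or zero times, handled with the usual half-open convention). 
Parity of crossings → even ⇒ outside.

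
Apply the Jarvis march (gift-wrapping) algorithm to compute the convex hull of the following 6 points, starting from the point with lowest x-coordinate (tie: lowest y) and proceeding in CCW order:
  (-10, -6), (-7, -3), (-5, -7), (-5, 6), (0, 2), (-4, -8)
Hull (CCW) = [(-10, -6), (-4, -8), (0, 2), (-5, 6)]

Jarvis march: at each step, from the current hull vertex p, select the next vertex q as the point such that every other point lies strictly to the left of (or on) the directed line p → q. (Equivalently: for every other point r, the cross product (q − p) × (r − p) ≥ 0.)
Starting point (lowest x, tie lowest y): (-10, -6). Wrap until returning to start. Resulting hull: (-10, -6), (-4, -8), (0, 2), (-5, 6).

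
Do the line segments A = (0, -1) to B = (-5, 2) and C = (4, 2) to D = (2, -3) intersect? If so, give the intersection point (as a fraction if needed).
No (intersection of containing lines falls outside at least one segment)

Parametrize and solve: t = -14/31, s = 27/31. At least one of these is outside [0, 1], so the segments do not intersect.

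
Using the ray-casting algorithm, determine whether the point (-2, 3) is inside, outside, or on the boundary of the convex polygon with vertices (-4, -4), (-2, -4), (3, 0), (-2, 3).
The point (-2, 3) lies on the polygon boundary

Boundary check: the query satisfies the collinearity and bounding-box conditions for some polygon edge, so it lies exactly on the boundary.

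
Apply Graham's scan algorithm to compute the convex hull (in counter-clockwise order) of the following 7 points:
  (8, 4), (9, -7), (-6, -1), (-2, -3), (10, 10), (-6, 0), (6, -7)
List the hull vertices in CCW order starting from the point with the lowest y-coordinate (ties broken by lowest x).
Hull (CCW) = [(6, -7), (9, -7), (10, 10), (-6, 0), (-6, -1)]

Graham scan procedure:
  1. Find the pivot p₀ = point with lowest y (tie → lowest x): (6, -7).
  2. Sort the remaining points by polar angle around p₀.
  3. Walk through sorted points, maintaining a stack; pop the top while the last three entries make a non-left turn (cross product ≤ 0).
  4. Final stack is the convex hull in CCW order: (6, -7), (9, -7), (10, 10), (-6, 0), (-6, -1).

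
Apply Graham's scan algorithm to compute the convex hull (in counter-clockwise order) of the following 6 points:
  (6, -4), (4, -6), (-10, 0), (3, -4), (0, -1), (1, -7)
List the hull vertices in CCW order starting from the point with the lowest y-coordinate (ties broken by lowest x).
Hull (CCW) = [(1, -7), (4, -6), (6, -4), (0, -1), (-10, 0)]

Graham scan procedure:
  1. Find the pivot p₀ = point with lowest y (tie → lowest x): (1, -7).
  2. Sort the remaining points by polar angle around p₀.
  3. Walk through sorted points, maintaining a stack; pop the top while the last three entries make a non-left turn (cross product ≤ 0).
  4. Final stack is the convex hull in CCW order: (1, -7), (4, -6), (6, -4), (0, -1), (-10, 0).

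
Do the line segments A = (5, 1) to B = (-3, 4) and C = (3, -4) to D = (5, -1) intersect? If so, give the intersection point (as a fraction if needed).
No (intersection of containing lines falls outside at least one segment)

Parametrize and solve: t = -2/15, s = 23/15. At least one of these is outside [0, 1], so the segments do not intersect.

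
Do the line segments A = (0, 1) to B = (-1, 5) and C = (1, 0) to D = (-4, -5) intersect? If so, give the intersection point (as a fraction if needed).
No (intersection of containing lines falls outside at least one segment)

Parametrize and solve: t = -2/5, s = 3/25. At least one of these is outside [0, 1], so the segments do not intersect.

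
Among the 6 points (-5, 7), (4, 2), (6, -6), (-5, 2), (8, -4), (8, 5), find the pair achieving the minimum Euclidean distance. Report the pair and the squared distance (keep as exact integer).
Pair = ((6, -6), (8, -4)); squared distance = 8

Compute all C(6, 2) = 15 pairwise squared distances (x_i − x_j)² + (y_i − y_j)². The minimum is 8, attained by the pair ((6, -6), (8, -4)).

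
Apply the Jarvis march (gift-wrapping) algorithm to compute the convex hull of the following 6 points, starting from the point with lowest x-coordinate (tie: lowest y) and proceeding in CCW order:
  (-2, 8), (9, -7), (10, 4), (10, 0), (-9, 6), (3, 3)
Hull (CCW) = [(-9, 6), (9, -7), (10, 0), (10, 4), (-2, 8)]

Jarvis march: at each step, from the current hull vertex p, select the next vertex q as the point such that every other point lies strictly to the left of (or on) the directed line p → q. (Equivalently: for every other point r, the cross product (q − p) × (r − p) ≥ 0.)
Starting point (lowest x, tie lowest y): (-9, 6). Wrap until returning to start. Resulting hull: (-9, 6), (9, -7), (10, 0), (10, 4), (-2, 8).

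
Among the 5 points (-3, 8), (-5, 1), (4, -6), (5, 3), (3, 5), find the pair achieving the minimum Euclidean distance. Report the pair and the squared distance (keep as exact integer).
Pair = ((5, 3), (3, 5)); squared distance = 8

Compute all C(5, 2) = 10 pairwise squared distances (x_i − x_j)² + (y_i − y_j)². The minimum is 8, attained by the pair ((5, 3), (3, 5)).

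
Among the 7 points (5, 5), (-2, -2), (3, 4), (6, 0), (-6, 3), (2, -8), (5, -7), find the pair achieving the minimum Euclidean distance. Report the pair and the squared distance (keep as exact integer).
Pair = ((5, 5), (3, 4)); squared distance = 5

Compute all C(7, 2) = 21 pairwise squared distances (x_i − x_j)² + (y_i − y_j)². The minimum is 5, attained by the pair ((5, 5), (3, 4)).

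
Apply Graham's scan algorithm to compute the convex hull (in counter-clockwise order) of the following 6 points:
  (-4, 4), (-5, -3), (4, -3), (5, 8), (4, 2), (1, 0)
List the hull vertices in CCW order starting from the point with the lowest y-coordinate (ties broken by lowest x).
Hull (CCW) = [(-5, -3), (4, -3), (5, 8), (-4, 4)]

Graham scan procedure:
  1. Find the pivot p₀ = point with lowest y (tie → lowest x): (-5, -3).
  2. Sort the remaining points by polar angle around p₀.
  3. Walk through sorted points, maintaining a stack; pop the top while the last three entries make a non-left turn (cross product ≤ 0).
  4. Final stack is the convex hull in CCW order: (-5, -3), (4, -3), (5, 8), (-4, 4).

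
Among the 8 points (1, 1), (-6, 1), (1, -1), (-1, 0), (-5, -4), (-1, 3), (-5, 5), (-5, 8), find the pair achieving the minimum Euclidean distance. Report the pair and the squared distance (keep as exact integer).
Pair = ((1, 1), (1, -1)); squared distance = 4

Compute all C(8, 2) = 28 pairwise squared distances (x_i − x_j)² + (y_i − y_j)². The minimum is 4, attained by the pair ((1, 1), (1, -1)).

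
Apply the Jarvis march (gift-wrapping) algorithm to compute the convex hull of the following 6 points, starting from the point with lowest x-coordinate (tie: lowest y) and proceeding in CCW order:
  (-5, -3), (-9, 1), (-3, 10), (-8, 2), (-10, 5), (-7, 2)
Hull (CCW) = [(-10, 5), (-9, 1), (-5, -3), (-3, 10)]

Jarvis march: at each step, from the current hull vertex p, select the next vertex q as the point such that every other point lies strictly to the left of (or on) the directed line p → q. (Equivalently: for every other point r, the cross product (q − p) × (r − p) ≥ 0.)
Starting point (lowest x, tie lowest y): (-10, 5). Wrap until returning to start. Resulting hull: (-10, 5), (-9, 1), (-5, -3), (-3, 10).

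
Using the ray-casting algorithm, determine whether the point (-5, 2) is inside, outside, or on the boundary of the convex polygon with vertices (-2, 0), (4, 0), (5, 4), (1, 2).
The point (-5, 2) lies strictly outside the polygon

Cast a horizontal ray to the right from the query point and count how many polygon edges it crosses (each edge strictly once or zero times, handled with the usual half-open convention). 
Parity of crossings → even ⇒ outside.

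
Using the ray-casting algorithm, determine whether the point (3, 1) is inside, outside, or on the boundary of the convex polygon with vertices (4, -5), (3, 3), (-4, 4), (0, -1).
The point (3, 1) lies strictly inside the polygon

Cast a horizontal ray to the right from the query point and count how many polygon edges it crosses (each edge strictly once or zero times, handled with the usual half-open convention). 
Parity of crossings → odd ⇒ inside.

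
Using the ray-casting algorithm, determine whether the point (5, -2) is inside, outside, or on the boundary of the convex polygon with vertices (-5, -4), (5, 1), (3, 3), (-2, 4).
The point (5, -2) lies strictly outside the polygon

Cast a horizontal ray to the right from the query point and count how many polygon edges it crosses (each edge strictly once or zero times, handled with the usual half-open convention). 
Parity of crossings → even ⇒ outside.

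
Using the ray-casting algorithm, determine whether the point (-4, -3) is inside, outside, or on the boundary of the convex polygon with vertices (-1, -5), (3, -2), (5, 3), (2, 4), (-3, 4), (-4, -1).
The point (-4, -3) lies strictly outside the polygon

Cast a horizontal ray to the right from the query point and count how many polygon edges it crosses (each edge strictly once or zero times, handled with the usual half-open convention). 
Parity of crossings → even ⇒ outside.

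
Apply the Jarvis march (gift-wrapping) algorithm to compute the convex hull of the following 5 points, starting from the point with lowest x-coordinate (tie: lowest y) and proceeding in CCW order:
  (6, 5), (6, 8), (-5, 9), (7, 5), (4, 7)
Hull (CCW) = [(-5, 9), (6, 5), (7, 5), (6, 8)]

Jarvis march: at each step, from the current hull vertex p, select the next vertex q as the point such that every other point lies strictly to the left of (or on) the directed line p → q. (Equivalently: for every other point r, the cross product (q − p) × (r − p) ≥ 0.)
Starting point (lowest x, tie lowest y): (-5, 9). Wrap until returning to start. Resulting hull: (-5, 9), (6, 5), (7, 5), (6, 8).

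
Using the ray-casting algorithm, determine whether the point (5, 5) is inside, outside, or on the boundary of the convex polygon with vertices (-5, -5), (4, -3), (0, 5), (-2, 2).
The point (5, 5) lies strictly outside the polygon

Cast a horizontal ray to the right from the query point and count how many polygon edges it crosses (each edge strictly once or zero times, handled with the usual half-open convention). 
Parity of crossings → even ⇒ outside.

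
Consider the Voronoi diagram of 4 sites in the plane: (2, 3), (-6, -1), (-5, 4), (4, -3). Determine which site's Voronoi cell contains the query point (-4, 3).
Nearest site = (-5, 4)

The Voronoi cell of site s contains exactly those query points closer to s than to any other site. Compute squared distances from q = (-4, 3) to each site:
  (-5 − -4)² + (4 − 3)² = 2
  (-6 − -4)² + (-1 − 3)² = 20
  (2 − -4)² + (3 − 3)² = 36
  (4 − -4)² + (-3 − 3)² = 100
Minimum is attained by (-5, 4), so q lies in its Voronoi cell.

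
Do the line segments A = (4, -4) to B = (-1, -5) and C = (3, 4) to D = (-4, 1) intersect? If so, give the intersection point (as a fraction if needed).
No (intersection of containing lines falls outside at least one segment)

Parametrize and solve: t = 59/8, s = 41/8. At least one of these is outside [0, 1], so the segments do not intersect.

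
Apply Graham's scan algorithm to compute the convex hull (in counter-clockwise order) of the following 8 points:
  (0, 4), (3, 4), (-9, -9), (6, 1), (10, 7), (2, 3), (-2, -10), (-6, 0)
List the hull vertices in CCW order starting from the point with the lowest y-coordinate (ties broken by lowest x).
Hull (CCW) = [(-2, -10), (6, 1), (10, 7), (0, 4), (-6, 0), (-9, -9)]

Graham scan procedure:
  1. Find the pivot p₀ = point with lowest y (tie → lowest x): (-2, -10).
  2. Sort the remaining points by polar angle around p₀.
  3. Walk through sorted points, maintaining a stack; pop the top while the last three entries make a non-left turn (cross product ≤ 0).
  4. Final stack is the convex hull in CCW order: (-2, -10), (6, 1), (10, 7), (0, 4), (-6, 0), (-9, -9).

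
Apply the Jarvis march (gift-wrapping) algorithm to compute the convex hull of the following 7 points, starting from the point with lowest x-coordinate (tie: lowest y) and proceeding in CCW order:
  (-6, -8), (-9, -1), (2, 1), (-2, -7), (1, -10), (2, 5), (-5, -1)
Hull (CCW) = [(-9, -1), (-6, -8), (1, -10), (2, 1), (2, 5)]

Jarvis march: at each step, from the current hull vertex p, select the next vertex q as the point such that every other point lies strictly to the left of (or on) the directed line p → q. (Equivalently: for every other point r, the cross product (q − p) × (r − p) ≥ 0.)
Starting point (lowest x, tie lowest y): (-9, -1). Wrap until returning to start. Resulting hull: (-9, -1), (-6, -8), (1, -10), (2, 1), (2, 5).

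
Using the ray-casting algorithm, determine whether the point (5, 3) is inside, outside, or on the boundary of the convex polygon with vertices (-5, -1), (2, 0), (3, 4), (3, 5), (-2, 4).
The point (5, 3) lies strictly outside the polygon

Cast a horizontal ray to the right from the query point and count how many polygon edges it crosses (each edge strictly once or zero times, handled with the usual half-open convention). 
Parity of crossings → even ⇒ outside.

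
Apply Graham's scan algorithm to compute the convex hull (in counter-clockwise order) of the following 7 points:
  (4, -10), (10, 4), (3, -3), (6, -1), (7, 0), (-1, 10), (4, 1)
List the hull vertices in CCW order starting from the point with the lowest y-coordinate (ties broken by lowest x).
Hull (CCW) = [(4, -10), (10, 4), (-1, 10)]

Graham scan procedure:
  1. Find the pivot p₀ = point with lowest y (tie → lowest x): (4, -10).
  2. Sort the remaining points by polar angle around p₀.
  3. Walk through sorted points, maintaining a stack; pop the top while the last three entries make a non-left turn (cross product ≤ 0).
  4. Final stack is the convex hull in CCW order: (4, -10), (10, 4), (-1, 10).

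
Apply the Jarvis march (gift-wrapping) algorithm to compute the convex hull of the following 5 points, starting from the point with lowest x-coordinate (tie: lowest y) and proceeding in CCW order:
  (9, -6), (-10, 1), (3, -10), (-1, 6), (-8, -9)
Hull (CCW) = [(-10, 1), (-8, -9), (3, -10), (9, -6), (-1, 6)]

Jarvis march: at each step, from the current hull vertex p, select the next vertex q as the point such that every other point lies strictly to the left of (or on) the directed line p → q. (Equivalently: for every other point r, the cross product (q − p) × (r − p) ≥ 0.)
Starting point (lowest x, tie lowest y): (-10, 1). Wrap until returning to start. Resulting hull: (-10, 1), (-8, -9), (3, -10), (9, -6), (-1, 6).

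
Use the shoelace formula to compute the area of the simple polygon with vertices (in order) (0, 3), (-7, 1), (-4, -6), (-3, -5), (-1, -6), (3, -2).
Area = 111/2

Shoelace formula: Area = (1/2) |Σ_i (x_i · y_{i+1} − x_{i+1} · y_i)| (indices mod n). Compute each cross term:
  (0)(1) − (-7)(3) = 21
  (-7)(-6) − (-4)(1) = 46
  (-4)(-5) − (-3)(-6) = 2
  (-3)(-6) − (-1)(-5) = 13
  (-1)(-2) − (3)(-6) = 20
  (3)(3) − (0)(-2) = 9
Sum = 111, so (signed) Area = 111/2 = 111/2, |Area| = 111/2.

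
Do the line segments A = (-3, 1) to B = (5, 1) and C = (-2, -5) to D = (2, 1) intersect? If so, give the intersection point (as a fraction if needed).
Yes; intersection at (2, 1) (t = 5/8 on AB, s = 1 on CD)

Parametrize AB as A + t(B − A) = (-3 + 8 t, 1 + 0 t) and CD as C + s(D − C) = (-2 + 4 s, -5 + 6 s). Solve the linear system for (t, s). Determinant = -48 ≠ 0, so a unique intersection of the containing lines exists. Solution: t = 5/8, s = 1 — both in [0, 1], so the segments cross. Intersection point: (2, 1).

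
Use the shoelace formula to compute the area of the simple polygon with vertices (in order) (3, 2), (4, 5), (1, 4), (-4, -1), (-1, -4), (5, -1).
Area = 41

Shoelace formula: Area = (1/2) |Σ_i (x_i · y_{i+1} − x_{i+1} · y_i)| (indices mod n). Compute each cross term:
  (3)(5) − (4)(2) = 7
  (4)(4) − (1)(5) = 11
  (1)(-1) − (-4)(4) = 15
  (-4)(-4) − (-1)(-1) = 15
  (-1)(-1) − (5)(-4) = 21
  (5)(2) − (3)(-1) = 13
Sum = 82, so (signed) Area = 82/2 = 41, |Area| = 41.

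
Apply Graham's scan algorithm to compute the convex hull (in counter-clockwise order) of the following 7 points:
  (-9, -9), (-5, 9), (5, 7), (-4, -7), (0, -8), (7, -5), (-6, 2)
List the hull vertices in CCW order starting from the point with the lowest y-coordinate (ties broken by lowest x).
Hull (CCW) = [(-9, -9), (0, -8), (7, -5), (5, 7), (-5, 9)]

Graham scan procedure:
  1. Find the pivot p₀ = point with lowest y (tie → lowest x): (-9, -9).
  2. Sort the remaining points by polar angle around p₀.
  3. Walk through sorted points, maintaining a stack; pop the top while the last three entries make a non-left turn (cross product ≤ 0).
  4. Final stack is the convex hull in CCW order: (-9, -9), (0, -8), (7, -5), (5, 7), (-5, 9).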